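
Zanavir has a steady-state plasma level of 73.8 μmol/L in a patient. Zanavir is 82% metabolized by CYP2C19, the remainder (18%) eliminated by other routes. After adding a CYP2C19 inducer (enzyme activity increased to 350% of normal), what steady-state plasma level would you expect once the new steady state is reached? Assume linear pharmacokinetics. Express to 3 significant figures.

CYP2C19: 0.82 × 3.5 = 2.87
Other: 0.18 (unchanged)
Relative clearance = 2.87 + 0.18 = 3.05.
New steady-state plasma level = baseline ÷ relative clearance = 73.8 / 3.05 = 24.2 μmol/L.

24.2 μmol/L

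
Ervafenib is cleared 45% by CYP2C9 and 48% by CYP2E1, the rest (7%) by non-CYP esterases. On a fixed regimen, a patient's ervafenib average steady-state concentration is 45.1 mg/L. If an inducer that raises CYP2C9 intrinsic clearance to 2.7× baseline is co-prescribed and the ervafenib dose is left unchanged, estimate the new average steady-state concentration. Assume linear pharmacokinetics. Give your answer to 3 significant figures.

25.6 mg/L

CYP2C9: 0.45 × 2.7 = 1.215
CYP2E1: 0.48 (unchanged)
Other: 0.07 (unchanged)
New clearance relative to baseline: 1.215 + 0.48 + 0.07 = 1.765.
New average steady-state concentration = baseline ÷ relative clearance = 45.1 / 1.765 = 25.6 mg/L.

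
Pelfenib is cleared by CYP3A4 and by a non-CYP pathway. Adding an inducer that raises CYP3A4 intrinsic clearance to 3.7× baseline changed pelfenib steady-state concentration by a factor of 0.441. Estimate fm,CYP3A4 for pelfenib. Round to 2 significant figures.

0.47

Write x for the fraction cleared via CYP3A4. The observed steady-state concentration change means clearance rose to 1/0.441 = 2.268 of baseline.
Only the CYP3A4 route changed, so 2.268 = x·3.7 + (1 − x), giving x = 0.47.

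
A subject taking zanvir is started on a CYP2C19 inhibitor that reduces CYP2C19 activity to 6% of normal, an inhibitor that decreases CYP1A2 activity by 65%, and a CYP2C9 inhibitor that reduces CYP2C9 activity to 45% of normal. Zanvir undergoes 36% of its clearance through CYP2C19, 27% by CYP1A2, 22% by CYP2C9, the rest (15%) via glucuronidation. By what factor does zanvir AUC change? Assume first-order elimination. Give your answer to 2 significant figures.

2.7

The CYP2C19 pathway (36% of clearance) is reduced to 0.06× activity: 0.36 × 0.06 = 0.0216.
The CYP1A2 pathway (27% of clearance) is reduced to 0.35× activity: 0.27 × 0.35 = 0.0945.
The CYP2C9 pathway (22% of clearance) is reduced to 0.45× activity: 0.22 × 0.45 = 0.099.
The remaining 15% of clearance is unaffected.
Relative clearance = 0.0216 + 0.0945 + 0.099 + 0.15 = 0.3651.
Net AUC ratio = 1 / 0.3651 = 2.7.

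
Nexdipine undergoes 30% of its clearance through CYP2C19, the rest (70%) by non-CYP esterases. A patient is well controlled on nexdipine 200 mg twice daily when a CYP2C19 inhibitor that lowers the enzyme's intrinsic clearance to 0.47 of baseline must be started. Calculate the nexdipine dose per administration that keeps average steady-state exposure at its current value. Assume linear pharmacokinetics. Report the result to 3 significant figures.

168 mg

The CYP2C19 pathway (30% of clearance) is reduced to 0.47× activity: 0.3 × 0.47 = 0.141.
Non-CYP routes (70%) are unchanged.
Relative clearance = 0.141 + 0.7 = 0.841.
Exposure is unchanged when dose changes in proportion to clearance. New dose = 200 mg × 0.841 = 168 mg.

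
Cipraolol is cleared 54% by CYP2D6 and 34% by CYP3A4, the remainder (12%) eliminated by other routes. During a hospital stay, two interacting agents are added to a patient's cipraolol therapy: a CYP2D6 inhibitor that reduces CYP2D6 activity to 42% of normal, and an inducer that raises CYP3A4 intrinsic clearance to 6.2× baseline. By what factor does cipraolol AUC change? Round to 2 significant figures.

CYP2D6: 0.54 × 0.42 = 0.2268
CYP3A4: 0.34 × 6.2 = 2.108
Other: 0.12 (unchanged)
New clearance relative to baseline: 0.2268 + 2.108 + 0.12 = 2.4548.
AUC ∝ 1/CL: fold-change = 1 / 2.4548 = 0.41.

0.41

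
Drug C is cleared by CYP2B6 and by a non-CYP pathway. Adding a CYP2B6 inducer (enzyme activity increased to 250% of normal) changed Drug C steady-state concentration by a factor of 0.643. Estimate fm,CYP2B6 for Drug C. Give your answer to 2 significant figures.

Call the CYP2B6 fraction fm. After the interaction, CL_new/CL_old = fm × 2.5 + (1 − fm).
Steady-state concentration ratio = 1 / (new CL fraction), so new CL fraction = 1 / 0.643 = 1.555.
fm × 2.5 + 1 − fm = 1.555  ⇒  fm × (2.5 − 1) = 0.5552  ⇒  fm = 0.37.

0.37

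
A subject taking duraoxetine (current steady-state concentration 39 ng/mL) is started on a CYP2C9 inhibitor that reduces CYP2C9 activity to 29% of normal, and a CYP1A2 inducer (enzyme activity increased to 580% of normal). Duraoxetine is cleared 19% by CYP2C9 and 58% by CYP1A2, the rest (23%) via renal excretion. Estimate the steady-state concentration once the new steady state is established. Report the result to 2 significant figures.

11 ng/mL

CYP2C9: 0.19 × 0.29 = 0.0551
CYP1A2: 0.58 × 5.8 = 3.364
Other: 0.23 (unchanged)
New clearance relative to baseline: 0.0551 + 3.364 + 0.23 = 3.6491.
New steady-state concentration = 39 / 3.6491 = 11 ng/mL (concentration scales inversely with clearance).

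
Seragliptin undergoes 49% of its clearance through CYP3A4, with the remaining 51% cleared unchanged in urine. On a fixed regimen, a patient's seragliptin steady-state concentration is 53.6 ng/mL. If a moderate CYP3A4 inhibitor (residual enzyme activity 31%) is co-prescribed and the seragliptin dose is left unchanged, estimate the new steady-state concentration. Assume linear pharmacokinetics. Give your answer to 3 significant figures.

The CYP3A4 pathway (49% of clearance) drops to 0.31× activity: 0.49 × 0.31 = 0.1519.
Non-CYP routes (51%) are unchanged.
New clearance relative to baseline: 0.1519 + 0.51 = 0.6619.
New steady-state concentration = baseline ÷ relative clearance = 53.6 / 0.6619 = 81.0 ng/mL.

81.0 ng/mL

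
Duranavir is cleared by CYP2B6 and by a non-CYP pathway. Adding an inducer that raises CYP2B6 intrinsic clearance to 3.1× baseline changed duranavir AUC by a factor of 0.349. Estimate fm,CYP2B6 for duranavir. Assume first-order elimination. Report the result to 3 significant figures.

Let fm be the CYP2B6 fraction. New clearance relative to baseline = fm × 3.1 + (1 − fm).
AUC ratio = 1 / (new CL fraction), so new CL fraction = 1 / 0.349 = 2.865.
fm × 3.1 + 1 − fm = 2.865  ⇒  fm × (3.1 − 1) = 1.865  ⇒  fm = 0.888.

0.888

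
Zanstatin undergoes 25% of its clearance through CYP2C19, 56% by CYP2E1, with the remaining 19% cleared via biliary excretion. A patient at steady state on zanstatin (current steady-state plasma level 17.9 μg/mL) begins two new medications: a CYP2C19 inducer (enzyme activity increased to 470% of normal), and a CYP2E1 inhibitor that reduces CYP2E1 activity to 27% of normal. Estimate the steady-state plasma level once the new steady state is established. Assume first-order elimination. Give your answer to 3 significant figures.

The CYP2C19 pathway (25% of clearance) is boosted to 4.7× activity: 0.25 × 4.7 = 1.175.
The CYP2E1 pathway (56% of clearance) drops to 0.27× activity: 0.56 × 0.27 = 0.1512.
The remaining 19% of clearance is unaffected.
Relative clearance = 1.175 + 0.1512 + 0.19 = 1.5162.
Steady-state plasma level ∝ 1/CL: new value = 17.9 / 1.5162 = 11.8 μg/mL.

11.8 μg/mL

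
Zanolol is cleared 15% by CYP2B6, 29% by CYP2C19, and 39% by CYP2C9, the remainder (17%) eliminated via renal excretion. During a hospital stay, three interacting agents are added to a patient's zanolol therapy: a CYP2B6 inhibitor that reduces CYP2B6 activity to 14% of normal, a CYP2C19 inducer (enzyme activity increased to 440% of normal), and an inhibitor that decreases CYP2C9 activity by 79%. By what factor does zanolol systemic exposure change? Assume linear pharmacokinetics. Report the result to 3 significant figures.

0.646

The CYP2B6 pathway (15% of clearance) falls to 0.14× activity: 0.15 × 0.14 = 0.021.
The CYP2C19 pathway (29% of clearance) rises to 4.4× activity: 0.29 × 4.4 = 1.276.
The CYP2C9 pathway (39% of clearance) is reduced to 0.21× activity: 0.39 × 0.21 = 0.0819.
Non-CYP routes (17%) are unchanged.
New clearance relative to baseline: 0.021 + 1.276 + 0.0819 + 0.17 = 1.5489.
Because systemic exposure varies inversely with clearance, the combined effect is 1 / 1.5489 = 0.646.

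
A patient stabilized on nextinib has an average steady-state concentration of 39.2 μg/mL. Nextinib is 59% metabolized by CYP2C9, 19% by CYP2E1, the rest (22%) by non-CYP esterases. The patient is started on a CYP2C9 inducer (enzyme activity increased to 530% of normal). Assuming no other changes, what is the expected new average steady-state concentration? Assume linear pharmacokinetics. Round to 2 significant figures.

11 μg/mL

The CYP2C9 pathway (59% of clearance) increases to 5.3× activity: 0.59 × 5.3 = 3.127.
CYP2E1 (19%) and the residual 22% are unaffected.
New clearance relative to baseline: 3.127 + 0.19 + 0.22 = 3.537.
Average steady-state concentration ∝ 1/CL, so new value = 39.2 / 3.537 = 11 μg/mL.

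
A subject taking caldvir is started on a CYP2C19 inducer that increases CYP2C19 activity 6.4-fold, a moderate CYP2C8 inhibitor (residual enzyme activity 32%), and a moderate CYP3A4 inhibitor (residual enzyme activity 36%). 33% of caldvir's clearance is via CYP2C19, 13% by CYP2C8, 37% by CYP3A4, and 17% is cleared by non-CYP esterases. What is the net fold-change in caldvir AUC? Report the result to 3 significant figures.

0.407

CYP2C19: 0.33 × 6.4 = 2.112
CYP2C8: 0.13 × 0.32 = 0.0416
CYP3A4: 0.37 × 0.36 = 0.1332
Other: 0.17 (unchanged)
Relative clearance = 2.112 + 0.0416 + 0.1332 + 0.17 = 2.4568.
AUC ∝ 1/CL: fold-change = 1 / 2.4568 = 0.407.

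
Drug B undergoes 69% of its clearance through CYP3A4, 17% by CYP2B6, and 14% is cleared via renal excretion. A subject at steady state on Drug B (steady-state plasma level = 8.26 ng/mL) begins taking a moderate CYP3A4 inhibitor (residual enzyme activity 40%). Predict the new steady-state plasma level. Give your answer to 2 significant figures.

The CYP3A4 pathway (69% of clearance) is reduced to 0.4× activity: 0.69 × 0.4 = 0.276.
CYP2B6 (17%) and the residual 14% are unaffected.
New clearance relative to baseline: 0.276 + 0.17 + 0.14 = 0.586.
Steady-state plasma level ∝ 1/CL, so new value = 8.26 / 0.586 = 14 ng/mL.

14 ng/mL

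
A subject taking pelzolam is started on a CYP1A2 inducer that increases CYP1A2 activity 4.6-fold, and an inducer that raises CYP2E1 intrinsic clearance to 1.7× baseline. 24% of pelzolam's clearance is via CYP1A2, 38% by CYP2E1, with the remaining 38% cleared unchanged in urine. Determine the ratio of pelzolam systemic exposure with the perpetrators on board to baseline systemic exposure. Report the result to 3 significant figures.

The CYP1A2 pathway (24% of clearance) rises to 4.6× activity: 0.24 × 4.6 = 1.104.
The CYP2E1 pathway (38% of clearance) increases to 1.7× activity: 0.38 × 1.7 = 0.646.
Non-CYP routes (38%) are unchanged.
Relative clearance = 1.104 + 0.646 + 0.38 = 2.13.
Systemic exposure ∝ 1/CL: fold-change = 1 / 2.13 = 0.469.

0.469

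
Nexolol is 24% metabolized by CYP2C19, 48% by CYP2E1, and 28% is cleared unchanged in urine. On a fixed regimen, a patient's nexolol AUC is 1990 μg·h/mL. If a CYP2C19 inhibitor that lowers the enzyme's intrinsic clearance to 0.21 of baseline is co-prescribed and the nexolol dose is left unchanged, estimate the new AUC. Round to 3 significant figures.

2.46 × 10³ μg·h/mL

CYP2C19: 0.24 × 0.21 = 0.0504
CYP2E1: 0.48 (unchanged)
Other: 0.28 (unchanged)
New clearance relative to baseline: 0.0504 + 0.48 + 0.28 = 0.8104.
With dosing unchanged, AUC scales as 1/CL: 1990 / 0.8104 = 2.46 × 10³ μg·h/mL.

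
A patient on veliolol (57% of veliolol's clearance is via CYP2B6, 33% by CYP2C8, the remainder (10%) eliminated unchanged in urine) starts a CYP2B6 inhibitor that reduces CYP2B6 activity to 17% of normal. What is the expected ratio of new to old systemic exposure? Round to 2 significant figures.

CYP2B6: 0.57 × 0.17 = 0.0969
CYP2C8: 0.33 (unchanged)
Other: 0.1 (unchanged)
CL_new/CL_old = 0.0969 + 0.33 + 0.1 = 0.5269.
Systemic exposure is inversely proportional to clearance, so the fold-change is 1 / 0.5269 = 1.9.

1.9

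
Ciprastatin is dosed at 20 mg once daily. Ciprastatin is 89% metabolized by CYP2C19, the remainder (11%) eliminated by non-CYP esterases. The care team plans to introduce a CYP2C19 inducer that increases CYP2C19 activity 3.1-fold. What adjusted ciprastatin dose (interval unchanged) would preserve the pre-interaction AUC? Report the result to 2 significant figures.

CYP2C19: 0.89 × 3.1 = 2.759
Other: 0.11 (unchanged)
CL_new/CL_old = 2.759 + 0.11 = 2.869.
Css,avg = (dose rate)/CL, so holding Css fixed requires dose ∝ CL: 20 × 2.869 = 57 mg.

57 mg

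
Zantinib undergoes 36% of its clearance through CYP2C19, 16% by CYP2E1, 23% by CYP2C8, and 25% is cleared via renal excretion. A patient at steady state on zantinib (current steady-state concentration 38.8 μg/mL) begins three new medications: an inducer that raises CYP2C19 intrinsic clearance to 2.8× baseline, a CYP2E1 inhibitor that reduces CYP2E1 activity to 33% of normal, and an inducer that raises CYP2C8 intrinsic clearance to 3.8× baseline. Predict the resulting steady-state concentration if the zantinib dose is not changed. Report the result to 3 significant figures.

The CYP2C19 pathway (36% of clearance) is boosted to 2.8× activity: 0.36 × 2.8 = 1.008.
The CYP2E1 pathway (16% of clearance) is reduced to 0.33× activity: 0.16 × 0.33 = 0.0528.
The CYP2C8 pathway (23% of clearance) increases to 3.8× activity: 0.23 × 3.8 = 0.874.
Non-CYP routes (25%) are unchanged.
CL_new/CL_old = 1.008 + 0.0528 + 0.874 + 0.25 = 2.1848.
Dividing the baseline by the relative clearance: 38.8 / 2.1848 = 17.8 μg/mL.

17.8 μg/mL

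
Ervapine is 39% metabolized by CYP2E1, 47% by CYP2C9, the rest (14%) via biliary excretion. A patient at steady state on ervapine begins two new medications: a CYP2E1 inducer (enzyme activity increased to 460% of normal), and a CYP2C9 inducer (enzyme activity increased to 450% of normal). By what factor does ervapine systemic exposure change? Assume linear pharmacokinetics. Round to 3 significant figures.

The CYP2E1 pathway (39% of clearance) increases to 4.6× activity: 0.39 × 4.6 = 1.794.
The CYP2C9 pathway (47% of clearance) is boosted to 4.5× activity: 0.47 × 4.5 = 2.115.
The remaining 14% of clearance is unaffected.
CL_new/CL_old = 1.794 + 2.115 + 0.14 = 4.049.
Because systemic exposure varies inversely with clearance, the combined effect is 1 / 4.049 = 0.247.

0.247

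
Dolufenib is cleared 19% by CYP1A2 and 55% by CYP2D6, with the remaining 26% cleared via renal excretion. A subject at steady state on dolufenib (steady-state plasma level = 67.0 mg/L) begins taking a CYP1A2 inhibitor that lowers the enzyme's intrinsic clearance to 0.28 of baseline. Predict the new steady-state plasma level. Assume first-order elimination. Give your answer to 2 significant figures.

The CYP1A2 pathway (19% of clearance) drops to 0.28× activity: 0.19 × 0.28 = 0.0532.
CYP2D6 (55%) and the residual 26% are unaffected.
CL_new/CL_old = 0.0532 + 0.55 + 0.26 = 0.8632.
With dosing unchanged, steady-state plasma level scales as 1/CL: 67.0 / 0.8632 = 78 mg/L.

78 mg/L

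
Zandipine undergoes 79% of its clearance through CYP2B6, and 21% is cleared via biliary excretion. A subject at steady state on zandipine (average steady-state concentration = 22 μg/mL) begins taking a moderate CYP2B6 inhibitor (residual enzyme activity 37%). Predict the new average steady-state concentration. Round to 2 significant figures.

44 μg/mL

CYP2B6: 0.79 × 0.37 = 0.2923
Other: 0.21 (unchanged)
New clearance relative to baseline: 0.2923 + 0.21 = 0.5023.
Average steady-state concentration ∝ 1/CL, so new value = 22 / 0.5023 = 44 μg/mL.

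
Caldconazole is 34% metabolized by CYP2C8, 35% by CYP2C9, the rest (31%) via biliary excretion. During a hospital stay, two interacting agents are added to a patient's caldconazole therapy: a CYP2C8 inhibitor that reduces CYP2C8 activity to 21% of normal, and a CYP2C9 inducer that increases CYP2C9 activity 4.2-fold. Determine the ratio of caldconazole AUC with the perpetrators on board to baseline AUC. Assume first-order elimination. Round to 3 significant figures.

The CYP2C8 pathway (34% of clearance) drops to 0.21× activity: 0.34 × 0.21 = 0.0714.
The CYP2C9 pathway (35% of clearance) increases to 4.2× activity: 0.35 × 4.2 = 1.47.
The remaining 31% of clearance is unaffected.
New clearance relative to baseline: 0.0714 + 1.47 + 0.31 = 1.8514.
AUC ∝ 1/CL: fold-change = 1 / 1.8514 = 0.540.

0.540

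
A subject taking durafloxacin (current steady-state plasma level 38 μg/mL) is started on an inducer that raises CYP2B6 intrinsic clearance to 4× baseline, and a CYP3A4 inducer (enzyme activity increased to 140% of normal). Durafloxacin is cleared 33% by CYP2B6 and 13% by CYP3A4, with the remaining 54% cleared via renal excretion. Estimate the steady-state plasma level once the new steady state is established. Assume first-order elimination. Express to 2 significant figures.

The CYP2B6 pathway (33% of clearance) is boosted to 4× activity: 0.33 × 4 = 1.32.
The CYP3A4 pathway (13% of clearance) rises to 1.4× activity: 0.13 × 1.4 = 0.182.
Non-CYP routes (54%) are unchanged.
New clearance relative to baseline: 1.32 + 0.182 + 0.54 = 2.042.
Steady-state plasma level ∝ 1/CL: new value = 38 / 2.042 = 19 μg/mL.

19 μg/mL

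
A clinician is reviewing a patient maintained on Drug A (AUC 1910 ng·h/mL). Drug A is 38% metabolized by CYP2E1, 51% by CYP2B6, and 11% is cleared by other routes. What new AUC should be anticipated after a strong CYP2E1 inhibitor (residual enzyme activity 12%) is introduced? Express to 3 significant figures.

The CYP2E1 pathway (38% of clearance) is reduced to 0.12× activity: 0.38 × 0.12 = 0.0456.
CYP2B6 (51%) and the residual 11% are unaffected.
CL_new/CL_old = 0.0456 + 0.51 + 0.11 = 0.6656.
New AUC = baseline ÷ relative clearance = 1910 / 0.6656 = 2.87 × 10³ ng·h/mL.

2.87 × 10³ ng·h/mL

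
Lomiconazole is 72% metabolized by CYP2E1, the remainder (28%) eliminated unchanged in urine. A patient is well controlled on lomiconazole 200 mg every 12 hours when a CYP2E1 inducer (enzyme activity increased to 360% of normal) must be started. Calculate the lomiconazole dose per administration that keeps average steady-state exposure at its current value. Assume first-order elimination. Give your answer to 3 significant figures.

CYP2E1: 0.72 × 3.6 = 2.592
Other: 0.28 (unchanged)
CL_new/CL_old = 2.592 + 0.28 = 2.872.
Css,avg = (dose rate)/CL, so holding Css fixed requires dose ∝ CL: 200 × 2.872 = 574 mg.

574 mg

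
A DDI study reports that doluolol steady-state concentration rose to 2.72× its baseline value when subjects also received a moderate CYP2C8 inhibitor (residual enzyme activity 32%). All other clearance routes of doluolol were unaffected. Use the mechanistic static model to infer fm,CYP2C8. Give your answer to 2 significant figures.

0.93

Call the CYP2C8 fraction fm. After the interaction, CL_new/CL_old = fm × 0.32 + (1 − fm).
Steady-state concentration ratio = 1 / (new CL fraction), so new CL fraction = 1 / 2.72 = 0.3676.
fm × 0.32 + 1 − fm = 0.3676  ⇒  fm × (0.32 − 1) = −0.6324  ⇒  fm = 0.93.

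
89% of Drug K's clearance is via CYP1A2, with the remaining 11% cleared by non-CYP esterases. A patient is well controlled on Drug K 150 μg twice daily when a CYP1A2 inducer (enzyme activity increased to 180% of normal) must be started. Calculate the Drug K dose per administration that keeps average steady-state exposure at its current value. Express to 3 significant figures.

The CYP1A2 pathway (89% of clearance) is boosted to 1.8× activity: 0.89 × 1.8 = 1.602.
Non-CYP routes (11%) are unchanged.
New clearance relative to baseline: 1.602 + 0.11 = 1.712.
Exposure is unchanged when dose changes in proportion to clearance. New dose = 150 μg × 1.712 = 257 μg.

257 μg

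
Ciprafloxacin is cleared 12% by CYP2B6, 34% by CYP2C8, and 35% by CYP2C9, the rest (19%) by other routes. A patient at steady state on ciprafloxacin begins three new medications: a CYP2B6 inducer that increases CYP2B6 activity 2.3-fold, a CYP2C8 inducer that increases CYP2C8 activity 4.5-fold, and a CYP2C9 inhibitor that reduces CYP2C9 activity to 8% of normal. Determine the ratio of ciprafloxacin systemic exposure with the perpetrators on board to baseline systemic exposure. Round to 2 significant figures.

CYP2B6: 0.12 × 2.3 = 0.276
CYP2C8: 0.34 × 4.5 = 1.53
CYP2C9: 0.35 × 0.08 = 0.028
Other: 0.19 (unchanged)
Relative clearance = 0.276 + 1.53 + 0.028 + 0.19 = 2.024.
Net systemic exposure ratio = 1 / 2.024 = 0.49.

0.49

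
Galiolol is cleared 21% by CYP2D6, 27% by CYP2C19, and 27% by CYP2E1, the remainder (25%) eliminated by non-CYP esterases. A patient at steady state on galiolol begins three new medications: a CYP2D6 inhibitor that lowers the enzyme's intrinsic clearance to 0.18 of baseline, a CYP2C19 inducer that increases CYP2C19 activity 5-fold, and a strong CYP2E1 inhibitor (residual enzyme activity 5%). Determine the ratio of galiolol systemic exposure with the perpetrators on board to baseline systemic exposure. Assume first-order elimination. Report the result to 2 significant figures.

CYP2D6: 0.21 × 0.18 = 0.0378
CYP2C19: 0.27 × 5 = 1.35
CYP2E1: 0.27 × 0.05 = 0.0135
Other: 0.25 (unchanged)
New clearance relative to baseline: 0.0378 + 1.35 + 0.0135 + 0.25 = 1.6513.
Net systemic exposure ratio = 1 / 1.6513 = 0.61.

0.61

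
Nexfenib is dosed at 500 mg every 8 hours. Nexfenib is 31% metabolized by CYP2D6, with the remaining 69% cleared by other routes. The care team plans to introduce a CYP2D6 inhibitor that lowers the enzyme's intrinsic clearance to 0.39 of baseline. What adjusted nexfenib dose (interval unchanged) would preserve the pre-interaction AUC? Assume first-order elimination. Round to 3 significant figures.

The CYP2D6 pathway (31% of clearance) drops to 0.39× activity: 0.31 × 0.39 = 0.1209.
Non-CYP routes (69%) are unchanged.
CL_new/CL_old = 0.1209 + 0.69 = 0.8109.
To maintain the same steady-state level, dose must scale with clearance: new dose = 500 × 0.8109 = 405 mg.

405 mg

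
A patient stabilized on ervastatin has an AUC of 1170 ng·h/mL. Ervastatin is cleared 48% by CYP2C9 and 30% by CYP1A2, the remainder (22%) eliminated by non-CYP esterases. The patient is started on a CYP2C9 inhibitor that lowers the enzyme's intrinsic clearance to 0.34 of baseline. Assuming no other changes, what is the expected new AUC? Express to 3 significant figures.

The CYP2C9 pathway (48% of clearance) falls to 0.34× activity: 0.48 × 0.34 = 0.1632.
CYP1A2 (30%) and the residual 22% are unaffected.
CL_new/CL_old = 0.1632 + 0.3 + 0.22 = 0.6832.
With dosing unchanged, AUC scales as 1/CL: 1170 / 0.6832 = 1.71 × 10³ ng·h/mL.

1.71 × 10³ ng·h/mL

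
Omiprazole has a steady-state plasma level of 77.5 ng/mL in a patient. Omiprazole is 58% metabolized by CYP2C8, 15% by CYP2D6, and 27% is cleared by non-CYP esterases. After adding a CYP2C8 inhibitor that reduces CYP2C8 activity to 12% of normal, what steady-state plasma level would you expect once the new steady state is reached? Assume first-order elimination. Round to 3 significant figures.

The CYP2C8 pathway (58% of clearance) falls to 0.12× activity: 0.58 × 0.12 = 0.0696.
CYP2D6 (15%) and the residual 27% are unaffected.
Relative clearance = 0.0696 + 0.15 + 0.27 = 0.4896.
New steady-state plasma level = baseline ÷ relative clearance = 77.5 / 0.4896 = 158 ng/mL.

158 ng/mL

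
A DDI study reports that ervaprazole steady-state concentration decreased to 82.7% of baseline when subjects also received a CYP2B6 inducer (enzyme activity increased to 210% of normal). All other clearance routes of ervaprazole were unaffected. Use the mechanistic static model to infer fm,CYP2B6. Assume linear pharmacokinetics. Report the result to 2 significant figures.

0.19

CL'/CL = 1 / 0.827 = 1.209
2.1·fm + (1 − fm) = 1.209
fm = (1.209 − 1) / (2.1 − 1) = 0.19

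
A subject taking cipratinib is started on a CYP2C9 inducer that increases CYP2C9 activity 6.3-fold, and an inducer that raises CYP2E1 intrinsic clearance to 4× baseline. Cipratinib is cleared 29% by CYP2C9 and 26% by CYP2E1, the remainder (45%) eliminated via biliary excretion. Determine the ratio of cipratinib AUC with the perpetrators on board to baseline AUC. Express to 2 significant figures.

0.30

The CYP2C9 pathway (29% of clearance) increases to 6.3× activity: 0.29 × 6.3 = 1.827.
The CYP2E1 pathway (26% of clearance) increases to 4× activity: 0.26 × 4 = 1.04.
Non-CYP routes (45%) are unchanged.
Relative clearance = 1.827 + 1.04 + 0.45 = 3.317.
Net AUC ratio = 1 / 3.317 = 0.30.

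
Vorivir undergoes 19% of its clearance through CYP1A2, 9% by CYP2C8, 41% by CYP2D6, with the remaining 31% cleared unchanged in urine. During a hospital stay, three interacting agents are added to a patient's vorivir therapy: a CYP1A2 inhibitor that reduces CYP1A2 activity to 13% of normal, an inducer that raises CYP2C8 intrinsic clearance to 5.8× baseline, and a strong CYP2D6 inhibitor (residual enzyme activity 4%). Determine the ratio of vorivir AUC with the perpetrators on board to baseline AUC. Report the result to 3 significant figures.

CYP1A2: 0.19 × 0.13 = 0.0247
CYP2C8: 0.09 × 5.8 = 0.522
CYP2D6: 0.41 × 0.04 = 0.0164
Other: 0.31 (unchanged)
Relative clearance = 0.0247 + 0.522 + 0.0164 + 0.31 = 0.8731.
Because AUC varies inversely with clearance, the combined effect is 1 / 0.8731 = 1.15.

1.15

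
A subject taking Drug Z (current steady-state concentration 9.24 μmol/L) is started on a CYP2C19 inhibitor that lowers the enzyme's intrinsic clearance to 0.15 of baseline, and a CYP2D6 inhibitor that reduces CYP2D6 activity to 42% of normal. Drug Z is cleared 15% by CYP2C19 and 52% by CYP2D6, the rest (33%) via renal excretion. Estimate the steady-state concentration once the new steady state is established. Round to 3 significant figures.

16.2 μmol/L

The CYP2C19 pathway (15% of clearance) drops to 0.15× activity: 0.15 × 0.15 = 0.0225.
The CYP2D6 pathway (52% of clearance) drops to 0.42× activity: 0.52 × 0.42 = 0.2184.
Non-CYP routes (33%) are unchanged.
Relative clearance = 0.0225 + 0.2184 + 0.33 = 0.5709.
Dividing the baseline by the relative clearance: 9.24 / 0.5709 = 16.2 μmol/L.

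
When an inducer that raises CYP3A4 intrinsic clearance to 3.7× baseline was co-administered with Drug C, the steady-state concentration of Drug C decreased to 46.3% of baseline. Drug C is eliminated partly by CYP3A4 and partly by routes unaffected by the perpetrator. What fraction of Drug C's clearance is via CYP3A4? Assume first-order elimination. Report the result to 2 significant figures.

Let x = fm,CYP3A4. Because steady-state concentration ∝ 1/CL, relative clearance rose to 1/0.463 = 2.16.
Only the CYP3A4 route changed, so 2.16 = x·3.7 + (1 − x), giving x = 0.43.

0.43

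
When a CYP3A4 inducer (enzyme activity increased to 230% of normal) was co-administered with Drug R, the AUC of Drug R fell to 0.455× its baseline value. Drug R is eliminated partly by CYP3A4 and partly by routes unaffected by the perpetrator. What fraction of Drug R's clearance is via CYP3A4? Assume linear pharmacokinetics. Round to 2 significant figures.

CL'/CL = 1 / 0.455 = 2.198
2.3·fm + (1 − fm) = 2.198
fm = (2.198 − 1) / (2.3 − 1) = 0.92

0.92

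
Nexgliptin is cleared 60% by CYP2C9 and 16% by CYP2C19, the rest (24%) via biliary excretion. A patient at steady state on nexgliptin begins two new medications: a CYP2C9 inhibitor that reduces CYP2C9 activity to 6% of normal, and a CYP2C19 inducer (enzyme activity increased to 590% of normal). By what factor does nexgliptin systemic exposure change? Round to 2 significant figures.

0.82

CYP2C9: 0.6 × 0.06 = 0.036
CYP2C19: 0.16 × 5.9 = 0.944
Other: 0.24 (unchanged)
Relative clearance = 0.036 + 0.944 + 0.24 = 1.22.
Systemic exposure ∝ 1/CL: fold-change = 1 / 1.22 = 0.82.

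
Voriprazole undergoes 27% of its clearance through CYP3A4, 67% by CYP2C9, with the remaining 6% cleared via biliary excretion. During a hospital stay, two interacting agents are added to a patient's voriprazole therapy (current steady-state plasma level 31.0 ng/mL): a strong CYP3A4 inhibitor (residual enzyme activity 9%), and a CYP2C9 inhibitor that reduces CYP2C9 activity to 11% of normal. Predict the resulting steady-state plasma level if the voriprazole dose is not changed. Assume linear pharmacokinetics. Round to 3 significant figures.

The CYP3A4 pathway (27% of clearance) falls to 0.09× activity: 0.27 × 0.09 = 0.0243.
The CYP2C9 pathway (67% of clearance) drops to 0.11× activity: 0.67 × 0.11 = 0.0737.
The remaining 6% of clearance is unaffected.
CL_new/CL_old = 0.0243 + 0.0737 + 0.06 = 0.158.
Dividing the baseline by the relative clearance: 31.0 / 0.158 = 196 ng/mL.

196 ng/mL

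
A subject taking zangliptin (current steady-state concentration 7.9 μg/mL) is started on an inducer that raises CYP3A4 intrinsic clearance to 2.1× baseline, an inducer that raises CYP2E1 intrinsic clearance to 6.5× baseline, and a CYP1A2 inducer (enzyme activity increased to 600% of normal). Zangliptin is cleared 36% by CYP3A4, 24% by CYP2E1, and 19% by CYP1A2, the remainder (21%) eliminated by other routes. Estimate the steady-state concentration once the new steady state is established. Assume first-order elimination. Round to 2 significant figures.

The CYP3A4 pathway (36% of clearance) is boosted to 2.1× activity: 0.36 × 2.1 = 0.756.
The CYP2E1 pathway (24% of clearance) rises to 6.5× activity: 0.24 × 6.5 = 1.56.
The CYP1A2 pathway (19% of clearance) increases to 6× activity: 0.19 × 6 = 1.14.
Non-CYP routes (21%) are unchanged.
Relative clearance = 0.756 + 1.56 + 1.14 + 0.21 = 3.666.
Steady-state concentration ∝ 1/CL: new value = 7.9 / 3.666 = 2.2 μg/mL.

2.2 μg/mL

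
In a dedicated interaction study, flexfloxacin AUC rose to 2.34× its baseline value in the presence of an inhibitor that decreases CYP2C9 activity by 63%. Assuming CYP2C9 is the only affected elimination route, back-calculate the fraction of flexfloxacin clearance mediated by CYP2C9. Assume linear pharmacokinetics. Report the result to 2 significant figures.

0.91

CL'/CL = 1 / 2.34 = 0.4274
0.37·fm + (1 − fm) = 0.4274
fm = (0.4274 − 1) / (0.37 − 1) = 0.91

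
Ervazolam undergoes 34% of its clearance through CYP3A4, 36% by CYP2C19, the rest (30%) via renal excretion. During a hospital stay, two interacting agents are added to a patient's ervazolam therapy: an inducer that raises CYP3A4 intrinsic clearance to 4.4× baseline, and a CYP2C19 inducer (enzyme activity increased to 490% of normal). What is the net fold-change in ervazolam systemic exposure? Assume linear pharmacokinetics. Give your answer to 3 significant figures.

0.281

CYP3A4: 0.34 × 4.4 = 1.496
CYP2C19: 0.36 × 4.9 = 1.764
Other: 0.3 (unchanged)
CL_new/CL_old = 1.496 + 1.764 + 0.3 = 3.56.
Systemic exposure ∝ 1/CL: fold-change = 1 / 3.56 = 0.281.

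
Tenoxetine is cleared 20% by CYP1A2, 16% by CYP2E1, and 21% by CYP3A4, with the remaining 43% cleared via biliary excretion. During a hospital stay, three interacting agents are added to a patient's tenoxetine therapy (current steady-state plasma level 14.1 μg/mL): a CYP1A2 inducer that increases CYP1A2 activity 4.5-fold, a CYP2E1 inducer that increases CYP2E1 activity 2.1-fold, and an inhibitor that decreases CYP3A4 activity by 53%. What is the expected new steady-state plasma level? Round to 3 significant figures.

The CYP1A2 pathway (20% of clearance) rises to 4.5× activity: 0.2 × 4.5 = 0.9.
The CYP2E1 pathway (16% of clearance) increases to 2.1× activity: 0.16 × 2.1 = 0.336.
The CYP3A4 pathway (21% of clearance) drops to 0.47× activity: 0.21 × 0.47 = 0.0987.
The remaining 43% of clearance is unaffected.
CL_new/CL_old = 0.9 + 0.336 + 0.0987 + 0.43 = 1.7647.
New steady-state plasma level = 14.1 / 1.7647 = 7.99 μg/mL (concentration scales inversely with clearance).

7.99 μg/mL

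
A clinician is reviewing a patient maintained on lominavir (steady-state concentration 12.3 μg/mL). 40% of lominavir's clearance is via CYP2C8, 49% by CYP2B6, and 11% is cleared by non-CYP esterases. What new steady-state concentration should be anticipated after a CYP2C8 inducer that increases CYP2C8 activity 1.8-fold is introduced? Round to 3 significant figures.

The CYP2C8 pathway (40% of clearance) rises to 1.8× activity: 0.4 × 1.8 = 0.72.
CYP2B6 (49%) and the residual 11% are unaffected.
New clearance relative to baseline: 0.72 + 0.49 + 0.11 = 1.32.
Steady-state concentration ∝ 1/CL, so new value = 12.3 / 1.32 = 9.32 μg/mL.

9.32 μg/mL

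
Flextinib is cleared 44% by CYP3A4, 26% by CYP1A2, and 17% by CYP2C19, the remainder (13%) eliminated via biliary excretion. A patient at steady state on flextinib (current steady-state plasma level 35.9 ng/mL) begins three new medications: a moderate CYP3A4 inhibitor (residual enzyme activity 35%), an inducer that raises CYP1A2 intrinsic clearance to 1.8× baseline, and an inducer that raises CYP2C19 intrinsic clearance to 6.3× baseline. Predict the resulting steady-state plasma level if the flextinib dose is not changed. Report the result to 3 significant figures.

The CYP3A4 pathway (44% of clearance) falls to 0.35× activity: 0.44 × 0.35 = 0.154.
The CYP1A2 pathway (26% of clearance) is boosted to 1.8× activity: 0.26 × 1.8 = 0.468.
The CYP2C19 pathway (17% of clearance) rises to 6.3× activity: 0.17 × 6.3 = 1.071.
The remaining 13% of clearance is unaffected.
Relative clearance = 0.154 + 0.468 + 1.071 + 0.13 = 1.823.
Dividing the baseline by the relative clearance: 35.9 / 1.823 = 19.7 ng/mL.

19.7 ng/mL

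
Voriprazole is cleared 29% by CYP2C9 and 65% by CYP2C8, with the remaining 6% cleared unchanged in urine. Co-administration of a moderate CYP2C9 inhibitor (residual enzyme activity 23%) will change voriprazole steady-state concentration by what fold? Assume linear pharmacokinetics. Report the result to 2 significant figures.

1.3

The CYP2C9 pathway (29% of clearance) is reduced to 0.23× activity: 0.29 × 0.23 = 0.0667.
CYP2C8 (65%) and the residual 6% are unaffected.
New clearance relative to baseline: 0.0667 + 0.65 + 0.06 = 0.7767.
Steady-state concentration is inversely proportional to clearance, so the fold-change is 1 / 0.7767 = 1.3.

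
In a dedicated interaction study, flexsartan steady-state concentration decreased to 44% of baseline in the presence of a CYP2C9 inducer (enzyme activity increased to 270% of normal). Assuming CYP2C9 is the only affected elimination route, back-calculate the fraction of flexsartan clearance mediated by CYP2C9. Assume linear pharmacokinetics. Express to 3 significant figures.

Write x for the fraction cleared via CYP2C9. The observed steady-state concentration change means clearance rose to 1/0.440 = 2.273 of baseline.
Only the CYP2C9 route changed, so 2.273 = x·2.7 + (1 − x), giving x = 0.749.

0.749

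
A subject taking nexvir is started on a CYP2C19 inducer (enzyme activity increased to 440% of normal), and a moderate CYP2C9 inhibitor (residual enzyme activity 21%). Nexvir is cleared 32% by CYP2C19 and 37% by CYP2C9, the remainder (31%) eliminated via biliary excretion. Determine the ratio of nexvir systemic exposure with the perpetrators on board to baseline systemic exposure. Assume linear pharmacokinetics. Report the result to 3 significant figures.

The CYP2C19 pathway (32% of clearance) rises to 4.4× activity: 0.32 × 4.4 = 1.408.
The CYP2C9 pathway (37% of clearance) falls to 0.21× activity: 0.37 × 0.21 = 0.0777.
The remaining 31% of clearance is unaffected.
New clearance relative to baseline: 1.408 + 0.0777 + 0.31 = 1.7957.
Systemic exposure ∝ 1/CL: fold-change = 1 / 1.7957 = 0.557.

0.557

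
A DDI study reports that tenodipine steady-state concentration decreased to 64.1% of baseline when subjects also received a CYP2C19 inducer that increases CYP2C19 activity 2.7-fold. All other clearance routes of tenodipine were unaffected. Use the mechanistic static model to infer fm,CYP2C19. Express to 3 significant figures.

Write x for the fraction cleared via CYP2C19. The observed steady-state concentration change means clearance rose to 1/0.641 = 1.56 of baseline.
Only the CYP2C19 route changed, so 1.56 = x·2.7 + (1 − x), giving x = 0.329.

0.329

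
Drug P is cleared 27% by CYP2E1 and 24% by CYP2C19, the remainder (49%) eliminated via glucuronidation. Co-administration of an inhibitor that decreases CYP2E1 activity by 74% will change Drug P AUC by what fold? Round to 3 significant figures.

CYP2E1: 0.27 × 0.26 = 0.0702
CYP2C19: 0.24 (unchanged)
Other: 0.49 (unchanged)
New clearance relative to baseline: 0.0702 + 0.24 + 0.49 = 0.8002.
Since AUC ∝ 1/CL, the ratio is 1 / 0.8002 = 1.25.

1.25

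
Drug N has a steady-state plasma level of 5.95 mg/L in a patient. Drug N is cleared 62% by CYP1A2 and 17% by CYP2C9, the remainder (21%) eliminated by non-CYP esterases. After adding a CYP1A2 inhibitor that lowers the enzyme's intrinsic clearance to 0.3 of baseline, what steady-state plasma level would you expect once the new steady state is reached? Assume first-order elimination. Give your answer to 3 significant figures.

The CYP1A2 pathway (62% of clearance) drops to 0.3× activity: 0.62 × 0.3 = 0.186.
CYP2C9 (17%) and the residual 21% are unaffected.
Relative clearance = 0.186 + 0.17 + 0.21 = 0.566.
Steady-state plasma level ∝ 1/CL, so new value = 5.95 / 0.566 = 10.5 mg/L.

10.5 mg/L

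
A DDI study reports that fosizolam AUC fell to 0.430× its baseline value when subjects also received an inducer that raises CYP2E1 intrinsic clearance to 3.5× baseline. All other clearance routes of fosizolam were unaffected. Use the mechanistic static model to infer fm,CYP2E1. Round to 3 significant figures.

0.530

Let x = fm,CYP2E1. Because AUC ∝ 1/CL, relative clearance rose to 1/0.430 = 2.326.
Setting x·3.5 + (1 − x) = 2.326 and solving: x = (2.326 − 1)/(3.5 − 1) = 0.530.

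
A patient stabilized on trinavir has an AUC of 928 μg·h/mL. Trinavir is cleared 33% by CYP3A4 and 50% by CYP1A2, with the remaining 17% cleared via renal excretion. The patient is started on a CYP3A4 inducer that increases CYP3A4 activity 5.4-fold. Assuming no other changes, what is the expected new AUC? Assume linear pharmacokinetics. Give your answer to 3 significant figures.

The CYP3A4 pathway (33% of clearance) rises to 5.4× activity: 0.33 × 5.4 = 1.782.
CYP1A2 (50%) and the residual 17% are unaffected.
CL_new/CL_old = 1.782 + 0.5 + 0.17 = 2.452.
New AUC = baseline ÷ relative clearance = 928 / 2.452 = 378 μg·h/mL.

378 μg·h/mL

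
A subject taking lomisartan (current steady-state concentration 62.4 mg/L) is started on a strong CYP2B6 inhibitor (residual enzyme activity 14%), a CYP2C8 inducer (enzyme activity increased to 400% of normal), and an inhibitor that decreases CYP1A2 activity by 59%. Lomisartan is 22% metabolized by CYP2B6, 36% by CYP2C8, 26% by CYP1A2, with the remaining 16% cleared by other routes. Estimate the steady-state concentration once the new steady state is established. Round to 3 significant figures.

35.9 mg/L

The CYP2B6 pathway (22% of clearance) drops to 0.14× activity: 0.22 × 0.14 = 0.0308.
The CYP2C8 pathway (36% of clearance) rises to 4× activity: 0.36 × 4 = 1.44.
The CYP1A2 pathway (26% of clearance) falls to 0.41× activity: 0.26 × 0.41 = 0.1066.
The remaining 16% of clearance is unaffected.
CL_new/CL_old = 0.0308 + 1.44 + 0.1066 + 0.16 = 1.7374.
Dividing the baseline by the relative clearance: 62.4 / 1.7374 = 35.9 mg/L.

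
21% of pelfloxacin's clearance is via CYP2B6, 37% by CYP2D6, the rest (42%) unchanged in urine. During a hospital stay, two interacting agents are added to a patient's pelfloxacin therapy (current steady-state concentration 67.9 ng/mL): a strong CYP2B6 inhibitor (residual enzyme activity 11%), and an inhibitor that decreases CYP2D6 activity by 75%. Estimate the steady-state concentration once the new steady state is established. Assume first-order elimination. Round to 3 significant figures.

The CYP2B6 pathway (21% of clearance) falls to 0.11× activity: 0.21 × 0.11 = 0.0231.
The CYP2D6 pathway (37% of clearance) falls to 0.25× activity: 0.37 × 0.25 = 0.0925.
Non-CYP routes (42%) are unchanged.
New clearance relative to baseline: 0.0231 + 0.0925 + 0.42 = 0.5356.
New steady-state concentration = 67.9 / 0.5356 = 127 ng/mL (concentration scales inversely with clearance).

127 ng/mL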